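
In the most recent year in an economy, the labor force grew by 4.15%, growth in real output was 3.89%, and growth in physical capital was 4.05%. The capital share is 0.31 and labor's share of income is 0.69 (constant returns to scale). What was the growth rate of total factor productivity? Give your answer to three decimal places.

Labor's share = 1 − 0.31 = 0.69.
Physical capital: 0.31 × 4.05 = 1.2555 pp.
The labor force: 0.69 × 4.15 = 2.8635 pp.
TFP growth = 3.89 − 4.119 = -0.229%.

-0.229%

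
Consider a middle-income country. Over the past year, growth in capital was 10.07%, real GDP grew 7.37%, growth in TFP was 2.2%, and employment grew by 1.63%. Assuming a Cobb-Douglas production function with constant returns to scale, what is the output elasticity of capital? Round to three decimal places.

α = 0.419

gY = gA + α·gK + (1−α)·gL, so gY − gA − gL = α(gK − gL).
7.37 − 2.2 − 1.63 = α × (10.07 − 1.63).
3.54 = 8.44 α, so α = 0.41943.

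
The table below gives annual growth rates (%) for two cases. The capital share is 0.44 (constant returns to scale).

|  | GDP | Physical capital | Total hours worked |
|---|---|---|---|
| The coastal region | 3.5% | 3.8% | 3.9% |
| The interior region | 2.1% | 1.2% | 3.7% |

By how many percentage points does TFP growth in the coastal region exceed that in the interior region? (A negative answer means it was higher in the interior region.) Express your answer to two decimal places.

Labor's share = 1 − 0.44 = 0.56.
The coastal region: TFP = 3.5 − 1.672 − 2.184 = -0.356%.
The interior region: TFP = 2.1 − 0.528 − 2.072 = -0.5%.
Difference = -0.356 − (-0.5) = 0.144 pp.

0.14 percentage points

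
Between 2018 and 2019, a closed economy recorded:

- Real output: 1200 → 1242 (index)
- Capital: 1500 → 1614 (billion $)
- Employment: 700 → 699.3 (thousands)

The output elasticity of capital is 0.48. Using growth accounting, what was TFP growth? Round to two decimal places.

Real output growth = (1242 − 1200) / 1200 = 3.5%.
Capital growth = (1614 − 1500) / 1500 = 7.6%.
Employment growth = (699.3 − 700) / 700 = -0.1%.
Labor's share = 1 − 0.48 = 0.52.
Capital: 0.48 × 7.6 = 3.648 pp.
Employment: 0.52 × (-0.1) = -0.052 pp.
TFP growth = 3.5 − 3.596 = -0.096%.

-0.10%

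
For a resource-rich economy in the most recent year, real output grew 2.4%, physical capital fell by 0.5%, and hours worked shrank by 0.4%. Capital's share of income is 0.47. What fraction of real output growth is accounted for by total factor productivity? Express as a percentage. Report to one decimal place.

Total factor productivity accounted for 118.6% of growth.

Labor's share = 1 − 0.47 = 0.53.
Physical capital: 0.47 × (-0.5) = -0.235 pp.
Hours worked: 0.53 × (-0.4) = -0.212 pp.
TFP growth = 2.4 + 0.447 = 2.847%.
TFP share of growth = 2.847 / 2.4 × 100 = 118.625%.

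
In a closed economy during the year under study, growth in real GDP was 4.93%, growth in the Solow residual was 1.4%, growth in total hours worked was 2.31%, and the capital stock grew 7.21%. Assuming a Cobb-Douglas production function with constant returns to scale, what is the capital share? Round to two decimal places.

gY = gA + α·gK + (1−α)·gL, so gY − gA − gL = α(gK − gL).
4.93 − 1.4 − 2.31 = α × (7.21 − 2.31).
1.22 = 4.9 α, so α = 0.249.

0.25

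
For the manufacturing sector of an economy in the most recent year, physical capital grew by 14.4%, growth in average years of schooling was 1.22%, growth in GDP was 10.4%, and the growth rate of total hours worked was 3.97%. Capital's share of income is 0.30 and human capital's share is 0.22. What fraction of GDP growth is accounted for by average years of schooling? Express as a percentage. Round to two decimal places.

Average years of schooling contributed 0.22 × 1.22 = 0.2684 pp.
Share of growth = 0.2684 / 10.4 × 100 = 2.5808%.

2.58%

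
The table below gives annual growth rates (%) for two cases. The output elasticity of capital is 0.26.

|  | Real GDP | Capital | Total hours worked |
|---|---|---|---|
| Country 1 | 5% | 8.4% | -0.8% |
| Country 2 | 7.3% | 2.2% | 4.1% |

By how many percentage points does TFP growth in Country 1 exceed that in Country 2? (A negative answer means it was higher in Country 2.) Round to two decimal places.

Labor's share = 1 − 0.26 = 0.74.
Country 1: TFP = 5 − 2.184 + 0.592 = 3.408%.
Country 2: TFP = 7.3 − 0.572 − 3.034 = 3.694%.
Difference = 3.408 − (3.694) = -0.286 pp.

-0.29 percentage points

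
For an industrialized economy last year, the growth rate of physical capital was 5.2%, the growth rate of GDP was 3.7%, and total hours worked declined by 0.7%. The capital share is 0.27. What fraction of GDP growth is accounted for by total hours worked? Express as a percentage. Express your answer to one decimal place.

Labor's share = 1 − 0.27 = 0.73.
Total hours worked contributed 0.73 × (-0.7) = -0.511 pp.
Share of growth = -0.511 / 3.7 × 100 = -13.811%.

-13.8%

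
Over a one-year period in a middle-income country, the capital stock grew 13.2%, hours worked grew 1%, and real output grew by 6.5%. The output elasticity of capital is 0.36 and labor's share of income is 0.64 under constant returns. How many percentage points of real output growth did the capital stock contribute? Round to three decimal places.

4.752 percentage points

Contribution = share × growth = 0.36 × 13.2 = 4.752 pp.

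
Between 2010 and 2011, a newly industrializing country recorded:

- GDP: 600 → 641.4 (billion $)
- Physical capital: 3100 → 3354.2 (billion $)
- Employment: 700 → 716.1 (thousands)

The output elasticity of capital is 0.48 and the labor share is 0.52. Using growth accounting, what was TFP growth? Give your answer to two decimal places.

GDP growth = (641.4 − 600) / 600 = 6.9%.
Physical capital growth = (3354.2 − 3100) / 3100 = 8.2%.
Employment growth = (716.1 − 700) / 700 = 2.3%.
Labor's share = 1 − 0.48 = 0.52.
Physical capital: 0.48 × 8.2 = 3.936 pp.
Employment: 0.52 × 2.3 = 1.196 pp.
TFP growth = 6.9 − 5.132 = 1.768%.

TFP grew 1.77%.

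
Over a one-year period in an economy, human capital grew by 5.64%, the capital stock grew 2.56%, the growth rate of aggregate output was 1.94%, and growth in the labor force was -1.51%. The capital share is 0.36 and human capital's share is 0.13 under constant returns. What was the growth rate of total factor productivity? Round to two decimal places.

1.06%

Labor's share = 1 − 0.36 − 0.13 = 0.51.
The capital stock: 0.36 × 2.56 = 0.9216 pp.
Human capital: 0.13 × 5.64 = 0.7332 pp.
The labor force: 0.51 × (-1.51) = -0.7701 pp.
TFP growth = 1.94 − 0.8847 = 1.0553%.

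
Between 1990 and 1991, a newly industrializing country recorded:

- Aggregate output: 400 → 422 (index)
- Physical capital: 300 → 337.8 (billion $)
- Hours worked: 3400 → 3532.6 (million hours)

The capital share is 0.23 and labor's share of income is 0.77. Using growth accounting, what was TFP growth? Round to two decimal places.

Aggregate output growth = (422 − 400) / 400 = 5.5%.
Physical capital growth = (337.8 − 300) / 300 = 12.6%.
Hours worked growth = (3532.6 − 3400) / 3400 = 3.9%.
Labor's share = 1 − 0.23 = 0.77.
Physical capital: 0.23 × 12.6 = 2.898 pp.
Hours worked: 0.77 × 3.9 = 3.003 pp.
TFP growth = 5.5 − 5.901 = -0.401%.

-0.40%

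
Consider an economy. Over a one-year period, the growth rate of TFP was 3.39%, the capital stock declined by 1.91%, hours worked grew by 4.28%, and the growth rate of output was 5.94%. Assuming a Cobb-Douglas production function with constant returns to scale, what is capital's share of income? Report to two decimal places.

α = 0.28

gY = gA + α·gK + (1−α)·gL, so gY − gA − gL = α(gK − gL).
5.94 − 3.39 − 4.28 = α × (-1.91 − 4.28).
-1.73 = -6.19 α, so α = 0.2795.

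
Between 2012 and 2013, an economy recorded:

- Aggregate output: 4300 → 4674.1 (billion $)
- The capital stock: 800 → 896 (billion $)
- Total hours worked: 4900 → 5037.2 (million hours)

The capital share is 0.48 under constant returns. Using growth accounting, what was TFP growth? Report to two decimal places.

Aggregate output growth = (4674.1 − 4300) / 4300 = 8.7%.
The capital stock growth = (896 − 800) / 800 = 12%.
Total hours worked growth = (5037.2 − 4900) / 4900 = 2.8%.
Labor's share = 1 − 0.48 = 0.52.
The capital stock: 0.48 × 12 = 5.76 pp.
Total hours worked: 0.52 × 2.8 = 1.456 pp.
TFP growth = 8.7 − 7.216 = 1.484%.

TFP growth was 1.48%.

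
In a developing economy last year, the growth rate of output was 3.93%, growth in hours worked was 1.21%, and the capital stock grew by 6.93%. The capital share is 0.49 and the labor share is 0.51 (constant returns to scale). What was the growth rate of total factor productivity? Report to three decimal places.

Labor's share = 1 − 0.49 = 0.51.
The capital stock: 0.49 × 6.93 = 3.3957 pp.
Hours worked: 0.51 × 1.21 = 0.6171 pp.
TFP growth = 3.93 − 4.0128 = -0.0828%.

-0.083%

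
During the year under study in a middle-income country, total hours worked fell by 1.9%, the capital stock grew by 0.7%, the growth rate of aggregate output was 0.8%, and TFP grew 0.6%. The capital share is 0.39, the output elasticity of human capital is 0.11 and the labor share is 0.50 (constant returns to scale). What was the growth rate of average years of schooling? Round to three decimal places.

Average years of schooling growth was 7.973%.

Labor's share = 1 − 0.39 − 0.11 = 0.5.
gY = gA + 0.39×0.7 + 0.5×(-1.9) + 0.11×g.
0.11×g = 0.8 − 0.6 + 0.677 = 0.877.
g = 0.877 / 0.11 = 7.97273%.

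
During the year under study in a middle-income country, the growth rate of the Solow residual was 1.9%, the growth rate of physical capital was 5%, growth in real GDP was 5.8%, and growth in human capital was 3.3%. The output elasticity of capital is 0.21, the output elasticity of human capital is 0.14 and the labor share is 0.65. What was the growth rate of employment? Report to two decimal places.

Labor's share = 1 − 0.21 − 0.14 = 0.65.
gY = gA + 0.21×5 + 0.14×3.3 + 0.65×g.
0.65×g = 5.8 − 1.9 − 1.512 = 2.388.
g = 2.388 / 0.65 = 3.6738%.

3.67%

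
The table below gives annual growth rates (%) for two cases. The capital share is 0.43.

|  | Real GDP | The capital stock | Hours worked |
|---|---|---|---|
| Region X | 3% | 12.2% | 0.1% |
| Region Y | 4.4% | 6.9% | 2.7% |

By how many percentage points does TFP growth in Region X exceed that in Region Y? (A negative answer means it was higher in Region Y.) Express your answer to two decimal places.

Labor's share = 1 − 0.43 = 0.57.
Region X: TFP = 3 − 5.246 − 0.057 = -2.303%.
Region Y: TFP = 4.4 − 2.967 − 1.539 = -0.106%.
Difference = -2.303 − (-0.106) = -2.197 pp.

-2.20 percentage points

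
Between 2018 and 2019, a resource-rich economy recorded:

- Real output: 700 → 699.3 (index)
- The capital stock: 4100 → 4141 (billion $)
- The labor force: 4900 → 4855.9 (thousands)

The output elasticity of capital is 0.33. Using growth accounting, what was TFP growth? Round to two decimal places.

TFP grew 0.17%.

Real output growth = (699.3 − 700) / 700 = -0.1%.
The capital stock growth = (4141 − 4100) / 4100 = 1%.
The labor force growth = (4855.9 − 4900) / 4900 = -0.9%.
Labor's share = 1 − 0.33 = 0.67.
The capital stock: 0.33 × 1 = 0.33 pp.
The labor force: 0.67 × (-0.9) = -0.603 pp.
TFP growth = -0.1 + 0.273 = 0.173%.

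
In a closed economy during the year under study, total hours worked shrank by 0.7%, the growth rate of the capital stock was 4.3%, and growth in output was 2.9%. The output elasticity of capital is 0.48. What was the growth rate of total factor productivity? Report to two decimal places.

Labor's share = 1 − 0.48 = 0.52.
The capital stock: 0.48 × 4.3 = 2.064 pp.
Total hours worked: 0.52 × (-0.7) = -0.364 pp.
TFP growth = 2.9 − 1.7 = 1.2%.

Total factor productivity growth was 1.20%.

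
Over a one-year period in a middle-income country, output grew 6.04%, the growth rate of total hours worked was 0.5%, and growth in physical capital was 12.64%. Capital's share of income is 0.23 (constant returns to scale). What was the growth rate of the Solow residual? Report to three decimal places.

The Solow residual growth was 2.748%.

Labor's share = 1 − 0.23 = 0.77.
Physical capital: 0.23 × 12.64 = 2.9072 pp.
Total hours worked: 0.77 × 0.5 = 0.385 pp.
TFP growth = 6.04 − 3.2922 = 2.7478%.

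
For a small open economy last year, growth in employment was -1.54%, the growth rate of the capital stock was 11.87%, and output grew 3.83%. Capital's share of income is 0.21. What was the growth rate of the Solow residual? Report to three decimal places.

Labor's share = 1 − 0.21 = 0.79.
The capital stock: 0.21 × 11.87 = 2.4927 pp.
Employment: 0.79 × (-1.54) = -1.2166 pp.
TFP growth = 3.83 − 1.2761 = 2.5539%.

The Solow residual growth was 2.554%.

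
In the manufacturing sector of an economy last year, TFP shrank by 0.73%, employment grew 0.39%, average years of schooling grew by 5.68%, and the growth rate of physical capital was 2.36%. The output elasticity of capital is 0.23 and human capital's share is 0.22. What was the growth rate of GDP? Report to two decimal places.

1.28%

Labor's share = 1 − 0.23 − 0.22 = 0.55.
Physical capital: 0.23 × 2.36 = 0.5428 pp.
Average years of schooling: 0.22 × 5.68 = 1.2496 pp.
Employment: 0.55 × 0.39 = 0.2145 pp.
Output growth = -0.73 + 2.0069 = 1.2769%.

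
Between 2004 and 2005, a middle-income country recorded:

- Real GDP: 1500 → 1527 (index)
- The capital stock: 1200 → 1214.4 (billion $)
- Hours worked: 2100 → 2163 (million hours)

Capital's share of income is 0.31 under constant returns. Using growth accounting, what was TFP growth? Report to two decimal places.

Real GDP growth = (1527 − 1500) / 1500 = 1.8%.
The capital stock growth = (1214.4 − 1200) / 1200 = 1.2%.
Hours worked growth = (2163 − 2100) / 2100 = 3%.
Labor's share = 1 − 0.31 = 0.69.
The capital stock: 0.31 × 1.2 = 0.372 pp.
Hours worked: 0.69 × 3 = 2.07 pp.
TFP growth = 1.8 − 2.442 = -0.642%.

-0.64%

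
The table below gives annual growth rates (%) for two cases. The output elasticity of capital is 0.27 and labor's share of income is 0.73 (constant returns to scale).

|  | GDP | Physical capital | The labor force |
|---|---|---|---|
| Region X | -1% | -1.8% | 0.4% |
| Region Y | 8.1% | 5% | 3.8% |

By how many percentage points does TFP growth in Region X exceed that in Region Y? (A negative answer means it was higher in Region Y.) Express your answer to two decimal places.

Labor's share = 1 − 0.27 = 0.73.
Region X: TFP = -1 + 0.486 − 0.292 = -0.806%.
Region Y: TFP = 8.1 − 1.35 − 2.774 = 3.976%.
Difference = -0.806 − (3.976) = -4.782 pp.

-4.78 percentage points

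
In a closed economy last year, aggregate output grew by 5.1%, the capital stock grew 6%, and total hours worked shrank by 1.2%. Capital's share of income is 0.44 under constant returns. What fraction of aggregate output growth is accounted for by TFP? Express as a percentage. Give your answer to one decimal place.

TFP accounted for 61.4% of growth.

Labor's share = 1 − 0.44 = 0.56.
The capital stock: 0.44 × 6 = 2.64 pp.
Total hours worked: 0.56 × (-1.2) = -0.672 pp.
TFP growth = 5.1 − 1.968 = 3.132%.
TFP share of growth = 3.132 / 5.1 × 100 = 61.412%.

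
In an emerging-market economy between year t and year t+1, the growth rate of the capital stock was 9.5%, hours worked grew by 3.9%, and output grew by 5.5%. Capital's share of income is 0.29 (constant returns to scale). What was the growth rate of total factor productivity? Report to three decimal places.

Labor's share = 1 − 0.29 = 0.71.
The capital stock: 0.29 × 9.5 = 2.755 pp.
Hours worked: 0.71 × 3.9 = 2.769 pp.
TFP growth = 5.5 − 5.524 = -0.024%.

-0.024%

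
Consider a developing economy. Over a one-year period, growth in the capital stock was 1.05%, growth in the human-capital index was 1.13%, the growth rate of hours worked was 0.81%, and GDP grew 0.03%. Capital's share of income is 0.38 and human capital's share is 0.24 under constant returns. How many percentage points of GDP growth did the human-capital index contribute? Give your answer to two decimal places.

0.27 pp

Contribution = share × growth = 0.24 × 1.13 = 0.2712 pp.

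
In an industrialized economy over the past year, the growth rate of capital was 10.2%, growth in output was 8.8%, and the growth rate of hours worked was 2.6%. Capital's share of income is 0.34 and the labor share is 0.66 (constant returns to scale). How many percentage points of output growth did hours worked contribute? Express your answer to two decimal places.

1.72 pp

Labor's share = 1 − 0.34 = 0.66.
Contribution = share × growth = 0.66 × 2.6 = 1.716 pp.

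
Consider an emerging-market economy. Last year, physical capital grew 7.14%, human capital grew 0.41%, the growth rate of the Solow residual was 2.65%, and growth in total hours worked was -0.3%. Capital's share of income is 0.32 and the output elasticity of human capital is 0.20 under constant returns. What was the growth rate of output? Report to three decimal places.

Labor's share = 1 − 0.32 − 0.2 = 0.48.
Physical capital: 0.32 × 7.14 = 2.2848 pp.
Human capital: 0.2 × 0.41 = 0.082 pp.
Total hours worked: 0.48 × (-0.3) = -0.144 pp.
Output growth = 2.65 + 2.2228 = 4.8728%.

4.873%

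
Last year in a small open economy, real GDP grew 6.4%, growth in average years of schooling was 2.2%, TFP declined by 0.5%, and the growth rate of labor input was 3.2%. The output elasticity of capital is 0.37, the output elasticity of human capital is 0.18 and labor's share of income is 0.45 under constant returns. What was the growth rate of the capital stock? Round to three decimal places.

The capital stock grew 13.686%.

Labor's share = 1 − 0.37 − 0.18 = 0.45.
gY = gA + 0.18×2.2 + 0.45×3.2 + 0.37×g.
0.37×g = 6.4 + 0.5 − 1.836 = 5.064.
g = 5.064 / 0.37 = 13.68649%.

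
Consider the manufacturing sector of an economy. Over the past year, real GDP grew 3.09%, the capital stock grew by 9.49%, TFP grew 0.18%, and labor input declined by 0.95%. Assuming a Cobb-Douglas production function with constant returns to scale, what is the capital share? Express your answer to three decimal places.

0.370

gY = gA + α·gK + (1−α)·gL, so gY − gA − gL = α(gK − gL).
3.09 − 0.18 + 0.95 = α × (9.49 − (-0.95)).
3.86 = 10.44 α, so α = 0.36973.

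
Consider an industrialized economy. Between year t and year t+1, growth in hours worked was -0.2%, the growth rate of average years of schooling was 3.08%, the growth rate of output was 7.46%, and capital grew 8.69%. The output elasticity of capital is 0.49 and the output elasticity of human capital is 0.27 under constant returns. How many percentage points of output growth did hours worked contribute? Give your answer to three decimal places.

Labor's share = 1 − 0.49 − 0.27 = 0.24.
Contribution = share × growth = 0.24 × (-0.2) = -0.048 pp.

-0.048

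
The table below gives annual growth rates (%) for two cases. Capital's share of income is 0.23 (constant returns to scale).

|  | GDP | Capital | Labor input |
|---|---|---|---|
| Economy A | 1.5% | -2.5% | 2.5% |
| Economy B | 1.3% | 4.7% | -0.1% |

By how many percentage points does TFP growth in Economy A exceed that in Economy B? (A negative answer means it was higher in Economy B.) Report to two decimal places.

Labor's share = 1 − 0.23 = 0.77.
Economy A: TFP = 1.5 + 0.575 − 1.925 = 0.15%.
Economy B: TFP = 1.3 − 1.081 + 0.077 = 0.296%.
Difference = 0.15 − (0.296) = -0.146 pp.

-0.15 percentage points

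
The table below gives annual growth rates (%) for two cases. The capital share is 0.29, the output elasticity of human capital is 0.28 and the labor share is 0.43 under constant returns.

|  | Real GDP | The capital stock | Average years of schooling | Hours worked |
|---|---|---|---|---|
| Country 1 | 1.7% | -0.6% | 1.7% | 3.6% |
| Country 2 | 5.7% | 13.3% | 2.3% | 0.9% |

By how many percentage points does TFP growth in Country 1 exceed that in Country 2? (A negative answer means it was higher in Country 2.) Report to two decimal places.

Labor's share = 1 − 0.29 − 0.28 = 0.43.
Country 1: TFP = 1.7 + 0.174 − 0.476 − 1.548 = -0.15%.
Country 2: TFP = 5.7 − 3.857 − 0.644 − 0.387 = 0.812%.
Difference = -0.15 − (0.812) = -0.962 pp.

-0.96 percentage points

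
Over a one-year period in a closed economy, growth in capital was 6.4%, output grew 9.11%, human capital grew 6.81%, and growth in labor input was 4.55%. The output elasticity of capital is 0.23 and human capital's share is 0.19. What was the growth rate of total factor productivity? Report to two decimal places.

3.71%

Labor's share = 1 − 0.23 − 0.19 = 0.58.
Capital: 0.23 × 6.4 = 1.472 pp.
Human capital: 0.19 × 6.81 = 1.2939 pp.
Labor input: 0.58 × 4.55 = 2.639 pp.
TFP growth = 9.11 − 5.4049 = 3.7051%.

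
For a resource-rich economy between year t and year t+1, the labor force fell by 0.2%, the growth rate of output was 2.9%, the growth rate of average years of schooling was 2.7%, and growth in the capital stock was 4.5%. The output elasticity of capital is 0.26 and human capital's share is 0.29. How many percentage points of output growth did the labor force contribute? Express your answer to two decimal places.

Labor's share = 1 − 0.26 − 0.29 = 0.45.
Contribution = share × growth = 0.45 × (-0.2) = -0.09 pp.

-0.09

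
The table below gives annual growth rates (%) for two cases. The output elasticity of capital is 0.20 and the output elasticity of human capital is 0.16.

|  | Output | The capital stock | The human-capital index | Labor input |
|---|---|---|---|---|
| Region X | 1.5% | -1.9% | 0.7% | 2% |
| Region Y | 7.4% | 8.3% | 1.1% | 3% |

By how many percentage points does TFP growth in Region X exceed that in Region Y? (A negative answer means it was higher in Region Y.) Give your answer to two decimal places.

-3.16 percentage points

Labor's share = 1 − 0.2 − 0.16 = 0.64.
Region X: TFP = 1.5 + 0.38 − 0.112 − 1.28 = 0.488%.
Region Y: TFP = 7.4 − 1.66 − 0.176 − 1.92 = 3.644%.
Difference = 0.488 − (3.644) = -3.156 pp.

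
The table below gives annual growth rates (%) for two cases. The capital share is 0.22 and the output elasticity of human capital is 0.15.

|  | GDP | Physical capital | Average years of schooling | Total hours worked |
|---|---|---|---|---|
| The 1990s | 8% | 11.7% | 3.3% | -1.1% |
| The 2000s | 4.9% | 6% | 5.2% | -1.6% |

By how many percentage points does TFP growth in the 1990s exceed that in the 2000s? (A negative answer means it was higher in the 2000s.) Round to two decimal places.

Labor's share = 1 − 0.22 − 0.15 = 0.63.
The 1990s: TFP = 8 − 2.574 − 0.495 + 0.693 = 5.624%.
The 2000s: TFP = 4.9 − 1.32 − 0.78 + 1.008 = 3.808%.
Difference = 5.624 − (3.808) = 1.816 pp.

1.82 percentage points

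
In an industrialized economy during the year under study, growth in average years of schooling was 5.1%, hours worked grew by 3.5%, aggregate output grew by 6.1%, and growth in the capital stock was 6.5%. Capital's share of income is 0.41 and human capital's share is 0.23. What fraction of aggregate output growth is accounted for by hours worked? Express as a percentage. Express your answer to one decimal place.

20.7%

Labor's share = 1 − 0.41 − 0.23 = 0.36.
Hours worked contributed 0.36 × 3.5 = 1.26 pp.
Share of growth = 1.26 / 6.1 × 100 = 20.656%.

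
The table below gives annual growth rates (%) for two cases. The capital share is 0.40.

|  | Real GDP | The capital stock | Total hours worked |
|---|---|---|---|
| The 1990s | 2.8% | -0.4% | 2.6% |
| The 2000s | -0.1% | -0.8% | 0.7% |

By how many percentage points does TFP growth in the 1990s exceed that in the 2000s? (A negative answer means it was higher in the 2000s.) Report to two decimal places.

Labor's share = 1 − 0.4 = 0.6.
The 1990s: TFP = 2.8 + 0.16 − 1.56 = 1.4%.
The 2000s: TFP = -0.1 + 0.32 − 0.42 = -0.2%.
Difference = 1.4 − (-0.2) = 1.6 pp.

1.60 percentage points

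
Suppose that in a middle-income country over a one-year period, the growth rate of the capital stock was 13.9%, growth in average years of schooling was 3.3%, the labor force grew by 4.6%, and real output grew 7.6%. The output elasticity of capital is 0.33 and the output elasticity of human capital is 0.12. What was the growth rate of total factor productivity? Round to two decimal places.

0.09%

Labor's share = 1 − 0.33 − 0.12 = 0.55.
The capital stock: 0.33 × 13.9 = 4.587 pp.
Average years of schooling: 0.12 × 3.3 = 0.396 pp.
The labor force: 0.55 × 4.6 = 2.53 pp.
TFP growth = 7.6 − 7.513 = 0.087%.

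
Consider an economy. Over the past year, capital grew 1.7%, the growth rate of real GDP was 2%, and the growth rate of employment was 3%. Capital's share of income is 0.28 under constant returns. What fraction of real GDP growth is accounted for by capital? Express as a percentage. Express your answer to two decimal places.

Capital contributed 0.28 × 1.7 = 0.476 pp.
Share of growth = 0.476 / 2 × 100 = 23.8%.

Capital accounted for 23.80% of growth.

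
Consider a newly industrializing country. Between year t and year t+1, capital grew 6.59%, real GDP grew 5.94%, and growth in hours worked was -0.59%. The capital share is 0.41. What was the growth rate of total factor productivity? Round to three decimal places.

Total factor productivity growth was 3.586%.

Labor's share = 1 − 0.41 = 0.59.
Capital: 0.41 × 6.59 = 2.7019 pp.
Hours worked: 0.59 × (-0.59) = -0.3481 pp.
TFP growth = 5.94 − 2.3538 = 3.5862%.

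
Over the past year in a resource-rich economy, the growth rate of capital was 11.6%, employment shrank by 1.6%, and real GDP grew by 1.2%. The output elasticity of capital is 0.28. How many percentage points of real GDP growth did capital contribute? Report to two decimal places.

3.25 percentage points

Contribution = share × growth = 0.28 × 11.6 = 3.248 pp.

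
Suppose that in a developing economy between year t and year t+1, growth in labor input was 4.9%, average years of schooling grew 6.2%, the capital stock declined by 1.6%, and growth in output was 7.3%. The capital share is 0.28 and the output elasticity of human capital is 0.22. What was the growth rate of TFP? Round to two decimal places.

Labor's share = 1 − 0.28 − 0.22 = 0.5.
The capital stock: 0.28 × (-1.6) = -0.448 pp.
Average years of schooling: 0.22 × 6.2 = 1.364 pp.
Labor input: 0.5 × 4.9 = 2.45 pp.
TFP growth = 7.3 − 3.366 = 3.934%.

3.93%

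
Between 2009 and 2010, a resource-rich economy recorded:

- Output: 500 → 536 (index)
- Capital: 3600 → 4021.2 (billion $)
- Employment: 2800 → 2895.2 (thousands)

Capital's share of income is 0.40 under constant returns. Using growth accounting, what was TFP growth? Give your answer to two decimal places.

Output growth = (536 − 500) / 500 = 7.2%.
Capital growth = (4021.2 − 3600) / 3600 = 11.7%.
Employment growth = (2895.2 − 2800) / 2800 = 3.4%.
Labor's share = 1 − 0.4 = 0.6.
Capital: 0.4 × 11.7 = 4.68 pp.
Employment: 0.6 × 3.4 = 2.04 pp.
TFP growth = 7.2 − 6.72 = 0.48%.

TFP grew 0.48%.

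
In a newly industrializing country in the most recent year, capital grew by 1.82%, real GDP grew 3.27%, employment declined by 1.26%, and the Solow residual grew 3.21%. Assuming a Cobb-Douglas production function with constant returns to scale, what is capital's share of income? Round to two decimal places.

gY = gA + α·gK + (1−α)·gL, so gY − gA − gL = α(gK − gL).
3.27 − 3.21 + 1.26 = α × (1.82 − (-1.26)).
1.32 = 3.08 α, so α = 0.4286.

α = 0.43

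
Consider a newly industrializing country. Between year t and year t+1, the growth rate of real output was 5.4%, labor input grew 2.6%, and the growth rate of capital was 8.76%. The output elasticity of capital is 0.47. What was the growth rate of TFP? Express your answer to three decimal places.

-0.095%

Labor's share = 1 − 0.47 = 0.53.
Capital: 0.47 × 8.76 = 4.1172 pp.
Labor input: 0.53 × 2.6 = 1.378 pp.
TFP growth = 5.4 − 5.4952 = -0.0952%.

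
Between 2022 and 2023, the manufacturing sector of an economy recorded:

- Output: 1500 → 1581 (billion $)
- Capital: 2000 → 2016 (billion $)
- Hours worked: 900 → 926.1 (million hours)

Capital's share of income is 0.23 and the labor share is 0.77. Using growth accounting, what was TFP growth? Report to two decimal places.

Output growth = (1581 − 1500) / 1500 = 5.4%.
Capital growth = (2016 − 2000) / 2000 = 0.8%.
Hours worked growth = (926.1 − 900) / 900 = 2.9%.
Labor's share = 1 − 0.23 = 0.77.
Capital: 0.23 × 0.8 = 0.184 pp.
Hours worked: 0.77 × 2.9 = 2.233 pp.
TFP growth = 5.4 − 2.417 = 2.983%.

2.98%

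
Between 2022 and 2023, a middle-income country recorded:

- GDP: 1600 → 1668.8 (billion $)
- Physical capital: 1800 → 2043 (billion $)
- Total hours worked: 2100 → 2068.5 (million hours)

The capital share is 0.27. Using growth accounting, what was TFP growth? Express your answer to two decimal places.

GDP growth = (1668.8 − 1600) / 1600 = 4.3%.
Physical capital growth = (2043 − 1800) / 1800 = 13.5%.
Total hours worked growth = (2068.5 − 2100) / 2100 = -1.5%.
Labor's share = 1 − 0.27 = 0.73.
Physical capital: 0.27 × 13.5 = 3.645 pp.
Total hours worked: 0.73 × (-1.5) = -1.095 pp.
TFP growth = 4.3 − 2.55 = 1.75%.

TFP growth was 1.75%.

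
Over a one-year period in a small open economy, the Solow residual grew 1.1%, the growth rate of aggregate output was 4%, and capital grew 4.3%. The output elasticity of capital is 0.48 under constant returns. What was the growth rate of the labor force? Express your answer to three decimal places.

The labor force grew 1.608%.

Labor's share = 1 − 0.48 = 0.52.
gY = gA + 0.48×4.3 + 0.52×g.
0.52×g = 4 − 1.1 − 2.064 = 0.836.
g = 0.836 / 0.52 = 1.60769%.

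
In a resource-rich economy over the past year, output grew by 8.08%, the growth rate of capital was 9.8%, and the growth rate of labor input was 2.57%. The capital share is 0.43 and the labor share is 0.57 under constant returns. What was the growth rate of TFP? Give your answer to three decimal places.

Labor's share = 1 − 0.43 = 0.57.
Capital: 0.43 × 9.8 = 4.214 pp.
Labor input: 0.57 × 2.57 = 1.4649 pp.
TFP growth = 8.08 − 5.6789 = 2.4011%.

2.401%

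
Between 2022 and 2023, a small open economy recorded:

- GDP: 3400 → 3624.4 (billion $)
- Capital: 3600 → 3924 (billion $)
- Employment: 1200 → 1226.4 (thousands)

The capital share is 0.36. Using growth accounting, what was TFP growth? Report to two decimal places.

TFP grew 1.95%.

GDP growth = (3624.4 − 3400) / 3400 = 6.6%.
Capital growth = (3924 − 3600) / 3600 = 9%.
Employment growth = (1226.4 − 1200) / 1200 = 2.2%.
Labor's share = 1 − 0.36 = 0.64.
Capital: 0.36 × 9 = 3.24 pp.
Employment: 0.64 × 2.2 = 1.408 pp.
TFP growth = 6.6 − 4.648 = 1.952%.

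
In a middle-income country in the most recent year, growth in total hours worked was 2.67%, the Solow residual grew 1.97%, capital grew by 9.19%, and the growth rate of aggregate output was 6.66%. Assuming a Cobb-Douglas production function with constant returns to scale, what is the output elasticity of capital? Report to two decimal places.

gY = gA + α·gK + (1−α)·gL, so gY − gA − gL = α(gK − gL).
6.66 − 1.97 − 2.67 = α × (9.19 − 2.67).
2.02 = 6.52 α, so α = 0.3098.

α = 0.31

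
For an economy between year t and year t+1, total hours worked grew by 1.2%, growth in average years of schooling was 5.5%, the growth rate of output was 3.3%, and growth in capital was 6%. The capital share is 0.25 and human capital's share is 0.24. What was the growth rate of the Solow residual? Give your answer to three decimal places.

Labor's share = 1 − 0.25 − 0.24 = 0.51.
Capital: 0.25 × 6 = 1.5 pp.
Average years of schooling: 0.24 × 5.5 = 1.32 pp.
Total hours worked: 0.51 × 1.2 = 0.612 pp.
TFP growth = 3.3 − 3.432 = -0.132%.

-0.132%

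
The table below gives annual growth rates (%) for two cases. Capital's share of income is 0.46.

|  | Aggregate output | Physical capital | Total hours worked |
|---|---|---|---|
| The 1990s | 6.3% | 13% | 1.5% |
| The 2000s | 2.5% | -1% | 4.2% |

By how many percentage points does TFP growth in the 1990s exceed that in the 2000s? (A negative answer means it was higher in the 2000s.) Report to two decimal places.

Labor's share = 1 − 0.46 = 0.54.
The 1990s: TFP = 6.3 − 5.98 − 0.81 = -0.49%.
The 2000s: TFP = 2.5 + 0.46 − 2.268 = 0.692%.
Difference = -0.49 − (0.692) = -1.182 pp.

-1.18 percentage points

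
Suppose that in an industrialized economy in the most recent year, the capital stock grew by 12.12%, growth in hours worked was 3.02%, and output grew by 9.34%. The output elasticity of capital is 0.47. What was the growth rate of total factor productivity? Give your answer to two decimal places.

2.04%

Labor's share = 1 − 0.47 = 0.53.
The capital stock: 0.47 × 12.12 = 5.6964 pp.
Hours worked: 0.53 × 3.02 = 1.6006 pp.
TFP growth = 9.34 − 7.297 = 2.043%.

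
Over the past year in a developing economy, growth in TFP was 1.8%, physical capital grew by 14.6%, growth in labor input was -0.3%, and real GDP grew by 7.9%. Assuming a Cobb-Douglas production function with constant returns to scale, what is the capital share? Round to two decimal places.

The capital share is 0.43.

gY = gA + α·gK + (1−α)·gL, so gY − gA − gL = α(gK − gL).
7.9 − 1.8 + 0.3 = α × (14.6 − (-0.3)).
6.4 = 14.9 α, so α = 0.4295.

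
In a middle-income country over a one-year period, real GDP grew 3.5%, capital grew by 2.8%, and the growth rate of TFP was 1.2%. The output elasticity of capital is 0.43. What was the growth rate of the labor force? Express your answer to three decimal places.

Labor's share = 1 − 0.43 = 0.57.
gY = gA + 0.43×2.8 + 0.57×g.
0.57×g = 3.5 − 1.2 − 1.204 = 1.096.
g = 1.096 / 0.57 = 1.92281%.

1.923%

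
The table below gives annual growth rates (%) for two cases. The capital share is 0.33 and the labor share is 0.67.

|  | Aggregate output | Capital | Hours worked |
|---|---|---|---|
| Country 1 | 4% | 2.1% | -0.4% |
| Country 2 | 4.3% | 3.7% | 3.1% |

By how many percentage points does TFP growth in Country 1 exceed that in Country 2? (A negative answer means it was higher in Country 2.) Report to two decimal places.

Labor's share = 1 − 0.33 = 0.67.
Country 1: TFP = 4 − 0.693 + 0.268 = 3.575%.
Country 2: TFP = 4.3 − 1.221 − 2.077 = 1.002%.
Difference = 3.575 − (1.002) = 2.573 pp.

2.57 percentage points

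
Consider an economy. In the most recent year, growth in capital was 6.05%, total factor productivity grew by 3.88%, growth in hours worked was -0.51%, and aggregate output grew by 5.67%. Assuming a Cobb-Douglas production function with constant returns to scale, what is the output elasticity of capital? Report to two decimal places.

gY = gA + α·gK + (1−α)·gL, so gY − gA − gL = α(gK − gL).
5.67 − 3.88 + 0.51 = α × (6.05 − (-0.51)).
2.3 = 6.56 α, so α = 0.3506.

The output elasticity of capital is 0.35.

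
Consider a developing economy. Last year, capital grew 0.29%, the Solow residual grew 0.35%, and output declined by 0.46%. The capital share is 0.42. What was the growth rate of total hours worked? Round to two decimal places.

Labor's share = 1 − 0.42 = 0.58.
gY = gA + 0.42×0.29 + 0.58×g.
0.58×g = -0.46 − 0.35 − 0.1218 = -0.9318.
g = -0.9318 / 0.58 = -1.6066%.

-1.61%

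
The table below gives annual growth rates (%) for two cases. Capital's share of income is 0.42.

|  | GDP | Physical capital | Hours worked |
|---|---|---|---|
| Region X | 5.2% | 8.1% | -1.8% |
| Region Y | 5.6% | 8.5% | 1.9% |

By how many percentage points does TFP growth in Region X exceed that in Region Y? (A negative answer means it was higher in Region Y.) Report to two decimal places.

1.91 percentage points

Labor's share = 1 − 0.42 = 0.58.
Region X: TFP = 5.2 − 3.402 + 1.044 = 2.842%.
Region Y: TFP = 5.6 − 3.57 − 1.102 = 0.928%.
Difference = 2.842 − (0.928) = 1.914 pp.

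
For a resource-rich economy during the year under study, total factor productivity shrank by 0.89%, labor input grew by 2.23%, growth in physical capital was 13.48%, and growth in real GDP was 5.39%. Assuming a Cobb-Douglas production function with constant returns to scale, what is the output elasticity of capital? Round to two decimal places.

0.36

gY = gA + α·gK + (1−α)·gL, so gY − gA − gL = α(gK − gL).
5.39 + 0.89 − 2.23 = α × (13.48 − 2.23).
4.05 = 11.25 α, so α = 0.36.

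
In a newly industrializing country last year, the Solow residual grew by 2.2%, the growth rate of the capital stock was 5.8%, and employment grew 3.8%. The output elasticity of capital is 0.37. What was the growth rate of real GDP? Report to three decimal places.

Labor's share = 1 − 0.37 = 0.63.
The capital stock: 0.37 × 5.8 = 2.146 pp.
Employment: 0.63 × 3.8 = 2.394 pp.
Output growth = 2.2 + 4.54 = 6.74%.

6.740%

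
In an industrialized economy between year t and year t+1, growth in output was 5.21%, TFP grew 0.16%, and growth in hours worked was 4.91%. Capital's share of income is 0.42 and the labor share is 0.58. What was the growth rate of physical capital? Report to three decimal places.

5.243%

Labor's share = 1 − 0.42 = 0.58.
gY = gA + 0.58×4.91 + 0.42×g.
0.42×g = 5.21 − 0.16 − 2.8478 = 2.2022.
g = 2.2022 / 0.42 = 5.24333%.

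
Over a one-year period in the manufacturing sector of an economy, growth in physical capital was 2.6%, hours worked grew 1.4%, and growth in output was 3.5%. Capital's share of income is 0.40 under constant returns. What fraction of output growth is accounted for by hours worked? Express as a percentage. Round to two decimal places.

24.00%

Labor's share = 1 − 0.4 = 0.6.
Hours worked contributed 0.6 × 1.4 = 0.84 pp.
Share of growth = 0.84 / 3.5 × 100 = 24%.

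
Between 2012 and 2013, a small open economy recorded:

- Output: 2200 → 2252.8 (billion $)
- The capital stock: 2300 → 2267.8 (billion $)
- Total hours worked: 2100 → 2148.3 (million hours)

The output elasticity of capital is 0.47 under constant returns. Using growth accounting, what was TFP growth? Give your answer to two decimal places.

Output growth = (2252.8 − 2200) / 2200 = 2.4%.
The capital stock growth = (2267.8 − 2300) / 2300 = -1.4%.
Total hours worked growth = (2148.3 − 2100) / 2100 = 2.3%.
Labor's share = 1 − 0.47 = 0.53.
The capital stock: 0.47 × (-1.4) = -0.658 pp.
Total hours worked: 0.53 × 2.3 = 1.219 pp.
TFP growth = 2.4 − 0.561 = 1.839%.

1.84%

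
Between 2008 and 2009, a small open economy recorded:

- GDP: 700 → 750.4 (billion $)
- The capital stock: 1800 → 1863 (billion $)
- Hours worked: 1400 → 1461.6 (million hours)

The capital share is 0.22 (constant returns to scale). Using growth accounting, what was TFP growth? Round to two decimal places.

GDP growth = (750.4 − 700) / 700 = 7.2%.
The capital stock growth = (1863 − 1800) / 1800 = 3.5%.
Hours worked growth = (1461.6 − 1400) / 1400 = 4.4%.
Labor's share = 1 − 0.22 = 0.78.
The capital stock: 0.22 × 3.5 = 0.77 pp.
Hours worked: 0.78 × 4.4 = 3.432 pp.
TFP growth = 7.2 − 4.202 = 2.998%.

TFP growth was 3.00%.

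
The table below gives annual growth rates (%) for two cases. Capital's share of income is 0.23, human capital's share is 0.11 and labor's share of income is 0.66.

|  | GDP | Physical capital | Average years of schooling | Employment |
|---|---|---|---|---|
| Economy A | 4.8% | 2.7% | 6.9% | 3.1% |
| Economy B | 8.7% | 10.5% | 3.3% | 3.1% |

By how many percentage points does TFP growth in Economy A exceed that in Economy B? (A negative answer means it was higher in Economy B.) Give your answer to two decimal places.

Labor's share = 1 − 0.23 − 0.11 = 0.66.
Economy A: TFP = 4.8 − 0.621 − 0.759 − 2.046 = 1.374%.
Economy B: TFP = 8.7 − 2.415 − 0.363 − 2.046 = 3.876%.
Difference = 1.374 − (3.876) = -2.502 pp.

-2.50 percentage points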